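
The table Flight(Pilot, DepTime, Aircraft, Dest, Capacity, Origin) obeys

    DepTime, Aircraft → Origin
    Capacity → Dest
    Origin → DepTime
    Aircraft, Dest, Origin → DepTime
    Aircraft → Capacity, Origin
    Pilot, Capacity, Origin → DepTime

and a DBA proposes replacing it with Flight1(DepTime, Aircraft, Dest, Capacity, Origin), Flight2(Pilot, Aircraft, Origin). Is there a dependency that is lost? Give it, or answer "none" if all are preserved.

DepTime, Aircraft → Origin lies within Flight1.
Capacity → Dest lies within Flight1.
Origin → DepTime lies within Flight1.
Aircraft, Dest, Origin → DepTime lies within Flight1.
Aircraft → Capacity, Origin lies within Flight1.
Pilot, Capacity, Origin → DepTime: restricted closure across fragments reaches DepTime.
Every dependency is enforceable on the fragments, so the decomposition is dependency-preserving.

none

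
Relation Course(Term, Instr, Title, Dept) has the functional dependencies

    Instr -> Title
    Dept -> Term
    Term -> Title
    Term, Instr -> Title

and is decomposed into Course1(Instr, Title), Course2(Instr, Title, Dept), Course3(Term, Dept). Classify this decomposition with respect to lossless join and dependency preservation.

lossless but not dependency-preserving

Lossless test (chase): Rows 2 and 3 agree on Dept; apply Dept→Term and equate their Term entries. Rows 2 and 3 agree on Term; apply Term→Title and equate their Title entries. Row 2 is now all distinguished symbols — the join is lossless.
Dependency preservation: the restricted closure of {Term} across the fragments never reaches {Title}, so Term → Title cannot be enforced without a join — not preserved.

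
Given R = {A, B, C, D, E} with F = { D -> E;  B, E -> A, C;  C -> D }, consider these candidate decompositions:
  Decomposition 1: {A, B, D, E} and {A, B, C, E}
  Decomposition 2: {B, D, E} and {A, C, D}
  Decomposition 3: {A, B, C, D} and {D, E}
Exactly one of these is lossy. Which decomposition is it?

Decomposition 2

Decomposition 1: common = {A, B, E}, closure = {A, B, C, D, E} → lossless.
Decomposition 2: common = {D}, closure = {D, E} → lossy.
Decomposition 3: common = {D}, closure = {D, E} → lossless.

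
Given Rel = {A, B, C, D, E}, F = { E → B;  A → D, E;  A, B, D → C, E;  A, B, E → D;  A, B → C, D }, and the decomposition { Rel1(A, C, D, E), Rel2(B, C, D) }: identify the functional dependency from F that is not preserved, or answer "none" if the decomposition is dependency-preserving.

Check E → B: no single fragment contains all of {B, E}, and the restricted closure of {E} across the fragments never reaches {B}.
A → D, E is preserved.
A, B, D → C, E is preserved.
A, B, E → D is preserved.
A, B → C, D is preserved.

E → B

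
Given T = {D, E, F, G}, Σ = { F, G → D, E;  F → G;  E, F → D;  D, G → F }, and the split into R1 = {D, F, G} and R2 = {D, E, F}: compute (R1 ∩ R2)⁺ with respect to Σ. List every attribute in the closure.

R1 ∩ R2 = {D, F}.
F → G applies, adding G
F, G → D, E applies, adding E
Closure: {D, E, F, G}.

D, E, F, G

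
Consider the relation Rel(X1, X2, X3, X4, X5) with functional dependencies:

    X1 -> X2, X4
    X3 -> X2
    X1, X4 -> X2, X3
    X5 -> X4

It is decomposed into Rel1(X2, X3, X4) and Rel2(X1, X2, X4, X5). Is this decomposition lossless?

No

Common attributes: Rel1 ∩ Rel2 = {X2, X4}.
No dependency enlarges {X2, X4}, so (X2, X4)⁺ = {X2, X4}.
The closure contains neither all of Rel1 = {X2, X3, X4} nor all of Rel2 = {X1, X2, X4, X5}, so the common attributes are not a superkey of either fragment. The join is lossy.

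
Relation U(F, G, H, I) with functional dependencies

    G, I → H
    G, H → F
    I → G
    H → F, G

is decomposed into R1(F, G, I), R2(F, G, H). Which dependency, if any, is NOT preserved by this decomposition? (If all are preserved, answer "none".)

Check G, I → H: no single fragment contains all of {G, H, I}, and the restricted closure of {G, I} across the fragments never reaches {H}.
G, H → F is preserved.
I → G is preserved.
H → F, G is preserved.

G, I → H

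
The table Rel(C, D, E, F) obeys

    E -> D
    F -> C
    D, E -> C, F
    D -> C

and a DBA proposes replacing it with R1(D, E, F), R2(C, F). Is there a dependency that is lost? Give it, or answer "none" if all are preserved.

Check D → C: no single fragment contains all of {C, D}, and the restricted closure of {D} across the fragments never reaches {C}.
E → D is preserved.
F → C is preserved.
D, E → C, F is preserved.

D -> C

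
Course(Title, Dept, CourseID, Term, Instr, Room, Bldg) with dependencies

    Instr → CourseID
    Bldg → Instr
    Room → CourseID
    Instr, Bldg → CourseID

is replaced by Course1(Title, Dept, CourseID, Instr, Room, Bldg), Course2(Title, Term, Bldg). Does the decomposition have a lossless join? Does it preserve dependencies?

lossy but dependency-preserving

Lossless test: (Title, Bldg)⁺ = {Title, CourseID, Instr, Bldg}, which is a superkey of neither fragment — lossy.
Dependency preservation: every FD's attributes lie within a single fragment, so each can be enforced locally — preserved.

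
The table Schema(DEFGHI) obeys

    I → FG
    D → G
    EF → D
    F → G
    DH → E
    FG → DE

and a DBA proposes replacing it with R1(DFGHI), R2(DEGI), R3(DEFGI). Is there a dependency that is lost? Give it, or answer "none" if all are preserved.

Check DH → E: no single fragment contains all of {DEH}, and the restricted closure of {DH} across the fragments never reaches {E}.
I → FG is preserved.
D → G is preserved.
EF → D is preserved.
F → G is preserved.
FG → DE is preserved.

DH → E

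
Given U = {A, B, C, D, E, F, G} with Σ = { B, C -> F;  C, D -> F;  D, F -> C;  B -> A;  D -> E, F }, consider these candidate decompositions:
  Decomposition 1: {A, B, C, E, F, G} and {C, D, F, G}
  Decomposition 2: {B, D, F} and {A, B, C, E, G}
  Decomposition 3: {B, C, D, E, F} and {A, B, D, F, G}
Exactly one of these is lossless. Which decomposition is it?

Decomposition 3

Decomposition 1: common = {C, F, G}, closure = {C, F, G} → lossy.
Decomposition 2: common = {B}, closure = {A, B} → lossy.
Decomposition 3: common = {B, D, F}, closure = {A, B, C, D, E, F} → lossless.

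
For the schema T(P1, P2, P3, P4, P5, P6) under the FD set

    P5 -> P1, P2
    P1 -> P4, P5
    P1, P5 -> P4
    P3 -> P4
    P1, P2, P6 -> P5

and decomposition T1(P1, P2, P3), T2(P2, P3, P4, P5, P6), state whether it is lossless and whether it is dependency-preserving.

Lossless test: (P2, P3)⁺ = {P2, P3, P4}, which is a superkey of neither fragment — lossy.
Dependency preservation: the restricted closure of {P5} across the fragments never reaches {P1, P2}, so P5 → P1, P2 cannot be enforced without a join — not preserved.

lossy and not dependency-preserving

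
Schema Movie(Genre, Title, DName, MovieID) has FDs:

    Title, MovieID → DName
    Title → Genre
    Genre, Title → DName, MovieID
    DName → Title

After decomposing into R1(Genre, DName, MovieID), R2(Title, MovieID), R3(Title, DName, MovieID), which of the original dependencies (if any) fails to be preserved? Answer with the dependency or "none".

Title, MovieID → DName lies within R3.
Title → Genre: restricted closure across fragments reaches Genre.
Genre, Title → DName, MovieID: restricted closure across fragments reaches DName, MovieID.
DName → Title lies within R3.
Every dependency is enforceable on the fragments, so the decomposition is dependency-preserving.

none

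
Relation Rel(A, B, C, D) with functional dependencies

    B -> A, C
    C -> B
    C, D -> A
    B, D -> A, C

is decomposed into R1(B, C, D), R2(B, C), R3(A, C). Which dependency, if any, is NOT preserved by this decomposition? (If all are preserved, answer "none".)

none

B → A, C: restricted closure across fragments reaches A, C.
C → B lies within R1.
C, D → A: restricted closure across fragments reaches A.
B, D → A, C: restricted closure across fragments reaches A, C.
Every dependency is enforceable on the fragments, so the decomposition is dependency-preserving.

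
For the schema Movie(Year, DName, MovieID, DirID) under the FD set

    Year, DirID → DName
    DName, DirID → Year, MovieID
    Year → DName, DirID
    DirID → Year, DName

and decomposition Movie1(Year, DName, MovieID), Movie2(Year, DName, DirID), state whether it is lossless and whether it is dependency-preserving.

lossless and dependency-preserving

Lossless test: (Year, DName)⁺ = {Year, DName, MovieID, DirID}, which contains all of one fragment — lossless.
Dependency preservation: DName, DirID → Year, MovieID is not contained in any single fragment, but the restricted closure of its left-hand side across the fragments still reaches the right-hand side; the remaining FDs each lie inside some fragment. All dependencies are preserved.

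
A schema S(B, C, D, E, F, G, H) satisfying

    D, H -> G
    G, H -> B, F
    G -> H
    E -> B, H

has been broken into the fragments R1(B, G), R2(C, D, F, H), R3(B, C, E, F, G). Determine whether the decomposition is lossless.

No

Chase test. Columns are B, C, D, E, F, G, H; row i has aⱼ where attribute j ∈ Ri, else bᵢⱼ.
Initial tableau (one row per fragment):
  row 1: a1 b12 b13 b14 b15 a6 b17
  row 2: b21 a2 a3 b24 a5 b26 a7
  row 3: a1 a2 b33 a4 a5 a6 b37
Rows 1 and 3 agree on G; apply G→H and equate their H entries.
Rows 1 and 3 agree on G, H; apply G, H→B, F and equate their B, F entries.
No row becomes fully distinguished — the join is lossy.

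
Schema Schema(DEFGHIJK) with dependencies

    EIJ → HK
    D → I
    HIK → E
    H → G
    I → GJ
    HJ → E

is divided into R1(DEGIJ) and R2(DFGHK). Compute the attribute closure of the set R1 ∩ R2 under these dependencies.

R1 ∩ R2 = {DG}.
D → I applies, adding I
I → GJ applies, adding J
Closure: {DGIJ}.

DGIJ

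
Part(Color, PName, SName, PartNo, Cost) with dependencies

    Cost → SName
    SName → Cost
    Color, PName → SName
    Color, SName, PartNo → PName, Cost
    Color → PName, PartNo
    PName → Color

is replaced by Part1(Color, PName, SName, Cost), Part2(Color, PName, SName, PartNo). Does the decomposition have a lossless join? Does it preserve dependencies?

Lossless test: (Color, PName, SName)⁺ = {Color, PName, SName, PartNo, Cost}, which contains all of one fragment — lossless.
Dependency preservation: Color, SName, PartNo → PName, Cost is not contained in any single fragment, but the restricted closure of its left-hand side across the fragments still reaches the right-hand side; the remaining FDs each lie inside some fragment. All dependencies are preserved.

lossless and dependency-preserving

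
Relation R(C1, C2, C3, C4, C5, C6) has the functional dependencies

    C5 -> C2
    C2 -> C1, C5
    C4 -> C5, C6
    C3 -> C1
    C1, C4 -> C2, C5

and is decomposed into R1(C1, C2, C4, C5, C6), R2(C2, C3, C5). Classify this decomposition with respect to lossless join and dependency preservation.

Lossless test: (C2, C5)⁺ = {C1, C2, C5}, which is a superkey of neither fragment — lossy.
Dependency preservation: the restricted closure of {C3} across the fragments never reaches {C1}, so C3 → C1 cannot be enforced without a join — not preserved.

lossy and not dependency-preserving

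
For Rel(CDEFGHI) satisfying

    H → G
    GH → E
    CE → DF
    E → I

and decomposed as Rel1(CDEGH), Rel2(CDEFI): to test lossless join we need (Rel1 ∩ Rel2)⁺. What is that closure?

CDEFI

Rel1 ∩ Rel2 = {CDE}.
CE → DF applies, adding F
E → I applies, adding I
Closure: {CDEFI}.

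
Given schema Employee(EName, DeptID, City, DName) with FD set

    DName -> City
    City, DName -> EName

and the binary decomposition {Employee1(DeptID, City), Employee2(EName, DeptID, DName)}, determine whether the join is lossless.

No

Common attributes: Employee1 ∩ Employee2 = {DeptID}.
No dependency enlarges {DeptID}, so (DeptID)⁺ = {DeptID}.
The closure contains neither all of Employee1 = {DeptID, City} nor all of Employee2 = {EName, DeptID, DName}, so the common attributes are not a superkey of either fragment. The join is lossy.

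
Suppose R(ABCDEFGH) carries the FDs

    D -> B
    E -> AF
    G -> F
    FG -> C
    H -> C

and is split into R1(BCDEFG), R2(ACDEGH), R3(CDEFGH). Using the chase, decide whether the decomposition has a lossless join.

Yes

Chase test. Columns are ABCDEFGH; row i has aⱼ where attribute j ∈ Ri, else bᵢⱼ.
Initial tableau (one row per fragment):
  row 1: b11 a2 a3 a4 a5 a6 a7 b18
  row 2: a1 b22 a3 a4 a5 b26 a7 a8
  row 3: b31 b32 a3 a4 a5 a6 a7 a8
Rows 1 and 2 agree on D; apply D→B and equate their B entries.
Rows 1 and 3 agree on D; apply D→B and equate their B entries.
Rows 1 and 2 agree on E; apply E→AF and equate their AF entries.
Rows 1 and 3 agree on E; apply E→AF and equate their AF entries.
Row 2 is now all distinguished symbols — the join is lossless.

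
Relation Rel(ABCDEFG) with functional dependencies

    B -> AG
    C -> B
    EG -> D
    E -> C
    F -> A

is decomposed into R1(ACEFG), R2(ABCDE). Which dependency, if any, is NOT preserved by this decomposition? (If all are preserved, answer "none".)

B -> AG

Check B → AG: no single fragment contains all of {ABG}, and the restricted closure of {B} across the fragments never reaches {AG}.
C → B is preserved.
EG → D is preserved.
E → C is preserved.
F → A is preserved.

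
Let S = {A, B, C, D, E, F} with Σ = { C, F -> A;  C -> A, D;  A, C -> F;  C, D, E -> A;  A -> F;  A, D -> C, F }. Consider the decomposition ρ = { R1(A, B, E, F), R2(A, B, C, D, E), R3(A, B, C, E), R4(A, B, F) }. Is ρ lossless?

Yes

Chase test. Columns are A, B, C, D, E, F; row i has aⱼ where attribute j ∈ Ri, else bᵢⱼ.
Initial tableau (one row per fragment):
  row 1: a1 a2 b13 b14 a5 a6
  row 2: a1 a2 a3 a4 a5 b26
  row 3: a1 a2 a3 b34 a5 b36
  row 4: a1 a2 b43 b44 b45 a6
Rows 2 and 3 agree on C; apply C→A, D and equate their A, D entries.
Rows 2 and 3 agree on A, C; apply A, C→F and equate their F entries.
Rows 1 and 2 agree on A; apply A→F and equate their F entries.
Row 2 is now all distinguished symbols — the join is lossless.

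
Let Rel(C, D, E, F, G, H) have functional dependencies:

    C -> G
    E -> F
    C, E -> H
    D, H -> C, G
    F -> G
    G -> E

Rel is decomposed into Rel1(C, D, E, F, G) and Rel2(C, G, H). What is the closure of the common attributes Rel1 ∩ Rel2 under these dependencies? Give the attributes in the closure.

Rel1 ∩ Rel2 = {C, G}.
G → E applies, adding E
E → F applies, adding F
C, E → H applies, adding H
Closure: {C, E, F, G, H}.

C, E, F, G, H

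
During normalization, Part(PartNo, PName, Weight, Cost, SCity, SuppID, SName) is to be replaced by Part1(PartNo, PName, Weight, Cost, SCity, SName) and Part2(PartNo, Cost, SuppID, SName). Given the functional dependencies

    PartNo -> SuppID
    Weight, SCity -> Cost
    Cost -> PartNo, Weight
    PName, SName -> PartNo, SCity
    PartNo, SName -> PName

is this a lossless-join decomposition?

Common attributes: Part1 ∩ Part2 = {PartNo, Cost, SName}.
Closure of {PartNo, Cost, SName}: PartNo → SuppID applies, adding SuppID; Cost → PartNo, Weight applies, adding Weight; PartNo, SName → PName applies, adding PName; PName, SName → PartNo, SCity applies, adding SCity. So (PartNo, Cost, SName)⁺ = {PartNo, PName, Weight, Cost, SCity, SuppID, SName}.
This closure contains every attribute of Part1, so Part1 ∩ Part2 → Part1. The join is lossless.

Yes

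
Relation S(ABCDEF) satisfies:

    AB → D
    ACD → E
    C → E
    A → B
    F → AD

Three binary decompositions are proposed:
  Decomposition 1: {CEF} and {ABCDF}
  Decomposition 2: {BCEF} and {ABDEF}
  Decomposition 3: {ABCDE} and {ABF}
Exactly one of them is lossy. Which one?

Decomposition 1: common = {CF}, closure = {ABCDEF} → lossless.
Decomposition 2: common = {BEF}, closure = {ABDEF} → lossless.
Decomposition 3: common = {AB}, closure = {ABD} → lossy.

Decomposition 3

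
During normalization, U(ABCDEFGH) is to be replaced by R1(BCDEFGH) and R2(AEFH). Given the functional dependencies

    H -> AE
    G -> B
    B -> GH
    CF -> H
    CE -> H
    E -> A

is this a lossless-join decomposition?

Yes

Common attributes: R1 ∩ R2 = {EFH}.
Closure of {EFH}: H → AE applies, adding A. So (EFH)⁺ = {AEFH}.
This closure contains every attribute of R2, so R1 ∩ R2 → R2. The join is lossless.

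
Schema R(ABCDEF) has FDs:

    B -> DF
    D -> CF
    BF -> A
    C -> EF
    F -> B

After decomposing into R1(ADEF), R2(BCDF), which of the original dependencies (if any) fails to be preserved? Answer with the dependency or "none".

B → DF lies within R2.
D → CF lies within R2.
BF → A: restricted closure across fragments reaches A.
C → EF: restricted closure across fragments reaches EF.
F → B lies within R2.
Every dependency is enforceable on the fragments, so the decomposition is dependency-preserving.

none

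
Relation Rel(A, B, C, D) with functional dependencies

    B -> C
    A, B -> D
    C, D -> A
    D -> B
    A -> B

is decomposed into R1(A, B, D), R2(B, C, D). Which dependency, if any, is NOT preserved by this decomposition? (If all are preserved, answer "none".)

none

B → C lies within R2.
A, B → D lies within R1.
C, D → A: restricted closure across fragments reaches A.
D → B lies within R1.
A → B lies within R1.
Every dependency is enforceable on the fragments, so the decomposition is dependency-preserving.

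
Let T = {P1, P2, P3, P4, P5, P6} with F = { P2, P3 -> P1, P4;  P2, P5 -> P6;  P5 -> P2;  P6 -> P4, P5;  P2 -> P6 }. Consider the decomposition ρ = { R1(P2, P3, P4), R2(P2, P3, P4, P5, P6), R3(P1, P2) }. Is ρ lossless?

No

Chase test. Columns are P1, P2, P3, P4, P5, P6; row i has aⱼ where attribute j ∈ Ri, else bᵢⱼ.
Initial tableau (one row per fragment):
  row 1: b11 a2 a3 a4 b15 b16
  row 2: b21 a2 a3 a4 a5 a6
  row 3: a1 a2 b33 b34 b35 b36
Rows 1 and 2 agree on P2, P3; apply P2, P3→P1, P4 and equate their P1, P4 entries.
Rows 1 and 2 agree on P2; apply P2→P6 and equate their P6 entries.
Rows 1 and 3 agree on P2; apply P2→P6 and equate their P6 entries.
Rows 1 and 2 agree on P6; apply P6→P4, P5 and equate their P4, P5 entries.
Rows 1 and 3 agree on P6; apply P6→P4, P5 and equate their P4, P5 entries.
No row becomes fully distinguished — the join is lossy.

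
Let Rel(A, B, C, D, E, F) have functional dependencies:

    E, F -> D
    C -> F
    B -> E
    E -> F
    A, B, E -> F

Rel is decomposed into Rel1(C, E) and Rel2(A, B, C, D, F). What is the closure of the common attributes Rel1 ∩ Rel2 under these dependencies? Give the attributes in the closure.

C, F

Rel1 ∩ Rel2 = {C}.
C → F applies, adding F
Closure: {C, F}.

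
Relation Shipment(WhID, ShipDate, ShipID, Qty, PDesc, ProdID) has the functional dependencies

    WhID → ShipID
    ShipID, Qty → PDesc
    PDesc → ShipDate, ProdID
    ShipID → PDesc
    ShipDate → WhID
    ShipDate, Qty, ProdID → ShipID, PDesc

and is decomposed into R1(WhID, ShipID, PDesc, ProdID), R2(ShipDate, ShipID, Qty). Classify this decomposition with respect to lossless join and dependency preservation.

lossless and dependency-preserving

Lossless test: (ShipID)⁺ = {WhID, ShipDate, ShipID, PDesc, ProdID}, which contains all of one fragment — lossless.
Dependency preservation: ShipID, Qty → PDesc; PDesc → ShipDate, ProdID; ShipDate → WhID; ShipDate, Qty, ProdID → ShipID, PDesc are not contained in any single fragment, but the restricted closure of each left-hand side across the fragments still reaches the right-hand side; the remaining FDs each lie inside some fragment. All dependencies are preserved.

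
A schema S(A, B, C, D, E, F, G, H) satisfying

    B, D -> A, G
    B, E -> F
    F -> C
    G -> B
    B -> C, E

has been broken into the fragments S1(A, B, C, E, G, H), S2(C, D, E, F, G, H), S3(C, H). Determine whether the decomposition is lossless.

Chase test. Columns are A, B, C, D, E, F, G, H; row i has aⱼ where attribute j ∈ Si, else bᵢⱼ.
Initial tableau (one row per fragment):
  row 1: a1 a2 a3 b14 a5 b16 a7 a8
  row 2: b21 b22 a3 a4 a5 a6 a7 a8
  row 3: b31 b32 a3 b34 b35 b36 b37 a8
Rows 1 and 2 agree on G; apply G→B and equate their B entries.
Rows 1 and 2 agree on B, E; apply B, E→F and equate their F entries.
No row becomes fully distinguished — the join is lossy.

No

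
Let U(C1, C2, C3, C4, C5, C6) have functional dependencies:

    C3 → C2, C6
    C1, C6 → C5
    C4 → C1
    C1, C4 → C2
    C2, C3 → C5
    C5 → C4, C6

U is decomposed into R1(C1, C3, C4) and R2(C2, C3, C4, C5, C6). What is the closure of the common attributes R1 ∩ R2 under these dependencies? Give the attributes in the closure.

R1 ∩ R2 = {C3, C4}.
C3 → C2, C6 applies, adding C2, C6
C4 → C1 applies, adding C1
C2, C3 → C5 applies, adding C5
Closure: {C1, C2, C3, C4, C5, C6}.

C1, C2, C3, C4, C5, C6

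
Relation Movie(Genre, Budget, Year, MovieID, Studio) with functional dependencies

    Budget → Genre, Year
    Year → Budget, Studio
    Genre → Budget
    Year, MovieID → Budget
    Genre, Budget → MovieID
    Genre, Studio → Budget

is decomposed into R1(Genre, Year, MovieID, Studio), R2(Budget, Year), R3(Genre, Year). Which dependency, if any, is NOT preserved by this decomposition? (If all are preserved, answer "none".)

none

Budget → Genre, Year: restricted closure across fragments reaches Genre, Year.
Year → Budget, Studio: restricted closure across fragments reaches Budget, Studio.
Genre → Budget: restricted closure across fragments reaches Budget.
Year, MovieID → Budget: restricted closure across fragments reaches Budget.
Genre, Budget → MovieID: restricted closure across fragments reaches MovieID.
Genre, Studio → Budget: restricted closure across fragments reaches Budget.
Every dependency is enforceable on the fragments, so the decomposition is dependency-preserving.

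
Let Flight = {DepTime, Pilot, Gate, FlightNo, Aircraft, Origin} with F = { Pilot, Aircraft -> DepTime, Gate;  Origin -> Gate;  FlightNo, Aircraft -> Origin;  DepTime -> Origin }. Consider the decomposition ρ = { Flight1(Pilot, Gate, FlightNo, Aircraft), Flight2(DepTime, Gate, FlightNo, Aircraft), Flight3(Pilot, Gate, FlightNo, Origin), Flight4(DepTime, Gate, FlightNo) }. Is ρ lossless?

No

Chase test. Columns are DepTime, Pilot, Gate, FlightNo, Aircraft, Origin; row i has aⱼ where attribute j ∈ Flighti, else bᵢⱼ.
Initial tableau (one row per fragment):
  row 1: b11 a2 a3 a4 a5 b16
  row 2: a1 b22 a3 a4 a5 b26
  row 3: b31 a2 a3 a4 b35 a6
  row 4: a1 b42 a3 a4 b45 b46
Rows 1 and 2 agree on FlightNo, Aircraft; apply FlightNo, Aircraft→Origin and equate their Origin entries.
Rows 2 and 4 agree on DepTime; apply DepTime→Origin and equate their Origin entries.
No row becomes fully distinguished — the join is lossy.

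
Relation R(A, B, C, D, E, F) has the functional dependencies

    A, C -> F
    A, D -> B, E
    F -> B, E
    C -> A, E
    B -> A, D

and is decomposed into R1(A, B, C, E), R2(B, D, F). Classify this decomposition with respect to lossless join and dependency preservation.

Lossless test: (B)⁺ = {A, B, D, E}, which is a superkey of neither fragment — lossy.
Dependency preservation: the restricted closure of {A, C} across the fragments never reaches {F}, so A, C → F cannot be enforced without a join — not preserved.

lossy and not dependency-preserving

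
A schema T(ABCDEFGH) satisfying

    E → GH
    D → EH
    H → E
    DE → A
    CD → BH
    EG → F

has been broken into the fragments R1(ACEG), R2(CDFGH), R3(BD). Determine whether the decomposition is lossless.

Chase test. Columns are ABCDEFGH; row i has aⱼ where attribute j ∈ Ri, else bᵢⱼ.
Initial tableau (one row per fragment):
  row 1: a1 b12 a3 b14 a5 b16 a7 b18
  row 2: b21 b22 a3 a4 b25 a6 a7 a8
  row 3: b31 a2 b33 a4 b35 b36 b37 b38
Rows 2 and 3 agree on D; apply D→EH and equate their EH entries.
Rows 2 and 3 agree on DE; apply DE→A and equate their A entries.
Rows 2 and 3 agree on E; apply E→GH and equate their GH entries.
Rows 2 and 3 agree on EG; apply EG→F and equate their F entries.
No row becomes fully distinguished — the join is lossy.

No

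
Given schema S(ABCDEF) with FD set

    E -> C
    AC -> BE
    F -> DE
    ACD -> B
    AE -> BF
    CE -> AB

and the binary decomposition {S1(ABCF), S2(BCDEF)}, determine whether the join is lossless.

Yes

Common attributes: S1 ∩ S2 = {BCF}.
Closure of {BCF}: F → DE applies, adding DE; CE → AB applies, adding A. So (BCF)⁺ = {ABCDEF}.
This closure contains every attribute of S1, so S1 ∩ S2 → S1. The join is lossless.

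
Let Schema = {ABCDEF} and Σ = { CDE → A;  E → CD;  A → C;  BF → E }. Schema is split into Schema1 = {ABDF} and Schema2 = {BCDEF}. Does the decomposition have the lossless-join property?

Yes

Common attributes: Schema1 ∩ Schema2 = {BDF}.
Closure of {BDF}: BF → E applies, adding E; E → CD applies, adding C; CDE → A applies, adding A. So (BDF)⁺ = {ABCDEF}.
This closure contains every attribute of Schema1, so Schema1 ∩ Schema2 → Schema1. The join is lossless.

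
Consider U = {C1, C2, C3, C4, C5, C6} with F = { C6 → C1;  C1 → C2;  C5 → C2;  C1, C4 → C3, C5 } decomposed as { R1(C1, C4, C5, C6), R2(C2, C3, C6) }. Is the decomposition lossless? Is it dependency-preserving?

Lossless test: (C6)⁺ = {C1, C2, C6}, which is a superkey of neither fragment — lossy.
Dependency preservation: the restricted closure of {C1} across the fragments never reaches {C2}, so C1 → C2 cannot be enforced without a join — not preserved.

lossy and not dependency-preserving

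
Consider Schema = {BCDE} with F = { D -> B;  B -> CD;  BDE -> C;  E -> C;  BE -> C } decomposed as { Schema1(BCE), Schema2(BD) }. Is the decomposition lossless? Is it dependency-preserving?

Lossless test: (B)⁺ = {BCD}, which contains all of one fragment — lossless.
Dependency preservation: B → CD; BDE → C are not contained in any single fragment, but the restricted closure of each left-hand side across the fragments still reaches the right-hand side; the remaining FDs each lie inside some fragment. All dependencies are preserved.

lossless and dependency-preserving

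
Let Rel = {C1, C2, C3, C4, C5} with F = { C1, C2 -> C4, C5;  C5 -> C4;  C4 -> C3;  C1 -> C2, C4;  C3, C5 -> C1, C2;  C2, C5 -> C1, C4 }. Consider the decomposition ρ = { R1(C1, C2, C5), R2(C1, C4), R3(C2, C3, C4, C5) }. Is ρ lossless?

Chase test. Columns are C1, C2, C3, C4, C5; row i has aⱼ where attribute j ∈ Ri, else bᵢⱼ.
Initial tableau (one row per fragment):
  row 1: a1 a2 b13 b14 a5
  row 2: a1 b22 b23 a4 b25
  row 3: b31 a2 a3 a4 a5
Rows 1 and 3 agree on C5; apply C5→C4 and equate their C4 entries.
Rows 1 and 2 agree on C4; apply C4→C3 and equate their C3 entries.
Rows 1 and 3 agree on C4; apply C4→C3 and equate their C3 entries.
Rows 1 and 2 agree on C1; apply C1→C2, C4 and equate their C2, C4 entries.
Rows 1 and 3 agree on C3, C5; apply C3, C5→C1, C2 and equate their C1, C2 entries.
Rows 1 and 2 agree on C1, C2; apply C1, C2→C4, C5 and equate their C4, C5 entries.
Row 1 is now all distinguished symbols — the join is lossless.

Yes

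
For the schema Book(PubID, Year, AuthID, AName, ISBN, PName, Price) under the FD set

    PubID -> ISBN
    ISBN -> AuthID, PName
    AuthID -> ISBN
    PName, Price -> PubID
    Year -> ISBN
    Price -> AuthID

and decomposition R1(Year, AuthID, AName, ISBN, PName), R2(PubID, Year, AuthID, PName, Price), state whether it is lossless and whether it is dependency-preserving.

Lossless test: (Year, AuthID, PName)⁺ = {Year, AuthID, ISBN, PName}, which is a superkey of neither fragment — lossy.
Dependency preservation: PubID → ISBN is not contained in any single fragment, but the restricted closure of its left-hand side across the fragments still reaches the right-hand side; the remaining FDs each lie inside some fragment. All dependencies are preserved.

lossy but dependency-preserving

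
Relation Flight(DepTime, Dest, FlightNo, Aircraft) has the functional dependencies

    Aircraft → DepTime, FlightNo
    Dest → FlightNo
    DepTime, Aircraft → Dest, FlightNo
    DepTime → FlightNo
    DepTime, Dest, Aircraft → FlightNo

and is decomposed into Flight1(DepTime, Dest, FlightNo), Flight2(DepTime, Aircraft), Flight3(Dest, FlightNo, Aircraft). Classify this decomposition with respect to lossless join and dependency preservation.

Lossless test (chase): Rows 2 and 3 agree on Aircraft; apply Aircraft→DepTime, FlightNo and equate their DepTime, FlightNo entries. Rows 2 and 3 agree on DepTime, Aircraft; apply DepTime, Aircraft→Dest, FlightNo and equate their Dest, FlightNo entries. Row 2 is now all distinguished symbols — the join is lossless.
Dependency preservation: Aircraft → DepTime, FlightNo; DepTime, Aircraft → Dest, FlightNo; DepTime, Dest, Aircraft → FlightNo are not contained in any single fragment, but the restricted closure of each left-hand side across the fragments still reaches the right-hand side; the remaining FDs each lie inside some fragment. All dependencies are preserved.

lossless and dependency-preserving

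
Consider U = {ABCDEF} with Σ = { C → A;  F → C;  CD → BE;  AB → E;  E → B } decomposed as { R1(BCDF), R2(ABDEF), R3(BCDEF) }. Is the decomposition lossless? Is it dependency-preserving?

lossless but not dependency-preserving

Lossless test (chase): Rows 1 and 3 agree on C; apply C→A and equate their A entries. Rows 1 and 2 agree on F; apply F→C and equate their C entries. Rows 1 and 2 agree on CD; apply CD→BE and equate their BE entries. Rows 1 and 2 agree on C; apply C→A and equate their A entries. Row 1 is now all distinguished symbols — the join is lossless.
Dependency preservation: the restricted closure of {C} across the fragments never reaches {A}, so C → A cannot be enforced without a join — not preserved.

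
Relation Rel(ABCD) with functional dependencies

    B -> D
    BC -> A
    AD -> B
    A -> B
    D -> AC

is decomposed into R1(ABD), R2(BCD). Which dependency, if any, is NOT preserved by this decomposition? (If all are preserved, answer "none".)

B → D lies within R1.
BC → A: restricted closure across fragments reaches A.
AD → B lies within R1.
A → B lies within R1.
D → AC: restricted closure across fragments reaches AC.
Every dependency is enforceable on the fragments, so the decomposition is dependency-preserving.

none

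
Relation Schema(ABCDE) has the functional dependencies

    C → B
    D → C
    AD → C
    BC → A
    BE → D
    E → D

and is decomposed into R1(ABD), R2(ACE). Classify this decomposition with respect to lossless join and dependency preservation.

lossy and not dependency-preserving

Lossless test: (A)⁺ = {A}, which is a superkey of neither fragment — lossy.
Dependency preservation: the restricted closure of {C} across the fragments never reaches {B}, so C → B cannot be enforced without a join — not preserved.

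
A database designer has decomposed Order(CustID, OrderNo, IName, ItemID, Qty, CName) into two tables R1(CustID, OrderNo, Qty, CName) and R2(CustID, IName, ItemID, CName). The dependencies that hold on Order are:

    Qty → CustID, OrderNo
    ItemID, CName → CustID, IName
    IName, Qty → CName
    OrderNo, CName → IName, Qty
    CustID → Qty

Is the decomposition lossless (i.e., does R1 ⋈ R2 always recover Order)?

Common attributes: R1 ∩ R2 = {CustID, CName}.
Closure of {CustID, CName}: CustID → Qty applies, adding Qty; Qty → CustID, OrderNo applies, adding OrderNo; OrderNo, CName → IName, Qty applies, adding IName. So (CustID, CName)⁺ = {CustID, OrderNo, IName, Qty, CName}.
This closure contains every attribute of R1, so R1 ∩ R2 → R1. The join is lossless.

Yes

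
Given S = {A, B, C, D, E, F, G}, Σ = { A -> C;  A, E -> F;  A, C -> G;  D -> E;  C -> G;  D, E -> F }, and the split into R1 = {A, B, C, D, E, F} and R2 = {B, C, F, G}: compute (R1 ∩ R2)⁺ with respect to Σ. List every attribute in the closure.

R1 ∩ R2 = {B, C, F}.
C → G applies, adding G
Closure: {B, C, F, G}.

B, C, F, G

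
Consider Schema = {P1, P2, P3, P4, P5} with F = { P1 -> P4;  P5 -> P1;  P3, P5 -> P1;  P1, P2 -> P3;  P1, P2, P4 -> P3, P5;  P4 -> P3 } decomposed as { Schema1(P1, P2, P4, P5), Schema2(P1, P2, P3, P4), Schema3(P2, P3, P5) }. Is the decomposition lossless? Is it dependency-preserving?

lossless and dependency-preserving

Lossless test (chase): Rows 1 and 3 agree on P5; apply P5→P1 and equate their P1 entries. Rows 1 and 2 agree on P1, P2; apply P1, P2→P3 and equate their P3 entries. Rows 1 and 2 agree on P1, P2, P4; apply P1, P2, P4→P3, P5 and equate their P3, P5 entries. Rows 1 and 3 agree on P1; apply P1→P4 and equate their P4 entries. Row 1 is now all distinguished symbols — the join is lossless.
Dependency preservation: P3, P5 → P1; P1, P2, P4 → P3, P5 are not contained in any single fragment, but the restricted closure of each left-hand side across the fragments still reaches the right-hand side; the remaining FDs each lie inside some fragment. All dependencies are preserved.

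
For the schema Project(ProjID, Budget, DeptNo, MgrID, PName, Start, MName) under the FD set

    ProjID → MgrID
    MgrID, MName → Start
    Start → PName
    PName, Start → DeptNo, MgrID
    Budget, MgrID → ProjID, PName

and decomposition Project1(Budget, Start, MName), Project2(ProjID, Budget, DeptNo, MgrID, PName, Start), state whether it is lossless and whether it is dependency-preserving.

lossless but not dependency-preserving

Lossless test: (Budget, Start)⁺ = {ProjID, Budget, DeptNo, MgrID, PName, Start}, which contains all of one fragment — lossless.
Dependency preservation: the restricted closure of {MgrID, MName} across the fragments never reaches {Start}, so MgrID, MName → Start cannot be enforced without a join — not preserved.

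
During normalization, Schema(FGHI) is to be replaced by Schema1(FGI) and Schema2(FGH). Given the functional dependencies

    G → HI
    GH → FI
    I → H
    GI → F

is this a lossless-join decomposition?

Common attributes: Schema1 ∩ Schema2 = {FG}.
Closure of {FG}: G → HI applies, adding HI. So (FG)⁺ = {FGHI}.
This closure contains every attribute of Schema1, so Schema1 ∩ Schema2 → Schema1. The join is lossless.

Yes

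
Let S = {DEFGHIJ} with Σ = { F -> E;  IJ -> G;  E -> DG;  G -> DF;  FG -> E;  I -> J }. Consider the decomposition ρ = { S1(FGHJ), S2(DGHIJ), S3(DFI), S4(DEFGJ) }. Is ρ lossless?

Yes

Chase test. Columns are DEFGHIJ; row i has aⱼ where attribute j ∈ Si, else bᵢⱼ.
Initial tableau (one row per fragment):
  row 1: b11 b12 a3 a4 a5 b16 a7
  row 2: a1 b22 b23 a4 a5 a6 a7
  row 3: a1 b32 a3 b34 b35 a6 b37
  row 4: a1 a2 a3 a4 b45 b46 a7
Rows 1 and 3 agree on F; apply F→E and equate their E entries.
Rows 1 and 4 agree on F; apply F→E and equate their E entries.
Rows 1 and 3 agree on E; apply E→DG and equate their DG entries.
Rows 1 and 2 agree on G; apply G→DF and equate their DF entries.
Rows 1 and 2 agree on FG; apply FG→E and equate their E entries.
Rows 2 and 3 agree on I; apply I→J and equate their J entries.
Row 2 is now all distinguished symbols — the join is lossless.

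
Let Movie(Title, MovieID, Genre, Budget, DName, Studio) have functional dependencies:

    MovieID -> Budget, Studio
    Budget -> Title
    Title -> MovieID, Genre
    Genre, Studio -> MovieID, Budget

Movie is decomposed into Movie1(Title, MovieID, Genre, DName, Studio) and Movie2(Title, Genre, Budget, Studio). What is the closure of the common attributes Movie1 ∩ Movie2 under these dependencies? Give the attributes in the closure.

Title, MovieID, Genre, Budget, Studio

Movie1 ∩ Movie2 = {Title, Genre, Studio}.
Title → MovieID, Genre applies, adding MovieID
Genre, Studio → MovieID, Budget applies, adding Budget
Closure: {Title, MovieID, Genre, Budget, Studio}.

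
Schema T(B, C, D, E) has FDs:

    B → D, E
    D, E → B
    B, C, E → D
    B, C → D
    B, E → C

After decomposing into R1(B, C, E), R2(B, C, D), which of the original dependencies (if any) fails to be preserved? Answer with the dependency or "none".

D, E → B

Check D, E → B: no single fragment contains all of {B, D, E}, and the restricted closure of {D, E} across the fragments never reaches {B}.
B → D, E is preserved.
B, C, E → D is preserved.
B, C → D is preserved.
B, E → C is preserved.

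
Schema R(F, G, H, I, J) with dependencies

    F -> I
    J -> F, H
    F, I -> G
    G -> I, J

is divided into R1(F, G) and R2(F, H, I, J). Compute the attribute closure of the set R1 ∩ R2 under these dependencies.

R1 ∩ R2 = {F}.
F → I applies, adding I
F, I → G applies, adding G
G → I, J applies, adding J
J → F, H applies, adding H
Closure: {F, G, H, I, J}.

F, G, H, I, J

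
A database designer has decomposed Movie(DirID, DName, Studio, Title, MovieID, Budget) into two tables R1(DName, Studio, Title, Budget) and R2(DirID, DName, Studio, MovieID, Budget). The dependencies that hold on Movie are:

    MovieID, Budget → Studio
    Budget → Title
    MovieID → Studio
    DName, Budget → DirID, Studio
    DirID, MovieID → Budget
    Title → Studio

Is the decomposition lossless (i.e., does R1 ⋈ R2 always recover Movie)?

Yes

Common attributes: R1 ∩ R2 = {DName, Studio, Budget}.
Closure of {DName, Studio, Budget}: Budget → Title applies, adding Title; DName, Budget → DirID, Studio applies, adding DirID. So (DName, Studio, Budget)⁺ = {DirID, DName, Studio, Title, Budget}.
This closure contains every attribute of R1, so R1 ∩ R2 → R1. The join is lossless.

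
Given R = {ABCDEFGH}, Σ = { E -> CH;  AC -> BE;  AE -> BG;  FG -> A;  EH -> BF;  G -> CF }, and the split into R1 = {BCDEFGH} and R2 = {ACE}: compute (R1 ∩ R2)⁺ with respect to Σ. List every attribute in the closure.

BCEFH

R1 ∩ R2 = {CE}.
E → CH applies, adding H
EH → BF applies, adding BF
Closure: {BCEFH}.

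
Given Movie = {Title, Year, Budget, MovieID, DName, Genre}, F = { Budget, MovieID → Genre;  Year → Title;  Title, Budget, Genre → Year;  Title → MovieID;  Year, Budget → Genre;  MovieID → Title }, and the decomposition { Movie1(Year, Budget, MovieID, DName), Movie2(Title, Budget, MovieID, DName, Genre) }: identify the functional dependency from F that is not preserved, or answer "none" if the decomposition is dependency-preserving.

none

Budget, MovieID → Genre lies within Movie2.
Year → Title: restricted closure across fragments reaches Title.
Title, Budget, Genre → Year: restricted closure across fragments reaches Year.
Title → MovieID lies within Movie2.
Year, Budget → Genre: restricted closure across fragments reaches Genre.
MovieID → Title lies within Movie2.
Every dependency is enforceable on the fragments, so the decomposition is dependency-preserving.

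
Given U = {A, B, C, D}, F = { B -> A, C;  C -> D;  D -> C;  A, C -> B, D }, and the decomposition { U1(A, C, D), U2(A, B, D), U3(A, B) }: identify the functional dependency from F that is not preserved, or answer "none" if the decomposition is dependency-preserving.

B → A, C: restricted closure across fragments reaches A, C.
C → D lies within U1.
D → C lies within U1.
A, C → B, D: restricted closure across fragments reaches B, D.
Every dependency is enforceable on the fragments, so the decomposition is dependency-preserving.

none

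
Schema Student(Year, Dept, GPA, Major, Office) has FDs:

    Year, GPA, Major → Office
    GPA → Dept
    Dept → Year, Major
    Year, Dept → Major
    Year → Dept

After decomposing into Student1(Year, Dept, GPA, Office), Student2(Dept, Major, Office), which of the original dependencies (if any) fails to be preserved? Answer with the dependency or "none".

none

Year, GPA, Major → Office: restricted closure across fragments reaches Office.
GPA → Dept lies within Student1.
Dept → Year, Major: restricted closure across fragments reaches Year, Major.
Year, Dept → Major: restricted closure across fragments reaches Major.
Year → Dept lies within Student1.
Every dependency is enforceable on the fragments, so the decomposition is dependency-preserving.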